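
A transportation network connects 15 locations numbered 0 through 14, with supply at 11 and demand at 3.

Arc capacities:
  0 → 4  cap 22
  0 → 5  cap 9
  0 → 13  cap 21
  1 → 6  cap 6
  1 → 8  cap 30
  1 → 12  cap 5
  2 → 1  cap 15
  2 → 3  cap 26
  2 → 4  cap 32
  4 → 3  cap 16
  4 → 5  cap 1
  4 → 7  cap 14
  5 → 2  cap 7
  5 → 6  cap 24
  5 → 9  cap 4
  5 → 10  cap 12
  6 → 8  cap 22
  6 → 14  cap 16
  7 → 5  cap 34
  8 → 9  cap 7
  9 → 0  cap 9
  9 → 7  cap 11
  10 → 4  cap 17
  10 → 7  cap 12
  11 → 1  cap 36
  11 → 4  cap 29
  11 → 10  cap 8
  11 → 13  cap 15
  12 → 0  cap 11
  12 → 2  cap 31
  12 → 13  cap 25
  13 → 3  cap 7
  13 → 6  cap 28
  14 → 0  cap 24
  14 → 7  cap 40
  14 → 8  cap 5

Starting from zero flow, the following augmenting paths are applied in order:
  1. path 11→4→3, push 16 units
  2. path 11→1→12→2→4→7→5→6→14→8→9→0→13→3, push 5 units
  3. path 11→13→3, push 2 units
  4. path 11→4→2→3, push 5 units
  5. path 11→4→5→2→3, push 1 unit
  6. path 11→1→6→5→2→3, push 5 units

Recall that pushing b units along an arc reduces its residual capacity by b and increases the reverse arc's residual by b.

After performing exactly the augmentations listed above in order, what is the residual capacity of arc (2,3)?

after path 1 (11→4→3, push 16): res(2,3)=26
after path 2 (11→1→12→2→4→7→5→6→14→8→9→0→13→3, push 5): res(2,3)=26
after path 3 (11→13→3, push 2): res(2,3)=26
after path 4 (11→4→2→3, push 5): res(2,3)=21
after path 5 (11→4→5→2→3, push 1): res(2,3)=20
after path 6 (11→1→6→5→2→3, push 5): res(2,3)=15

Residual capacity of (2,3): 15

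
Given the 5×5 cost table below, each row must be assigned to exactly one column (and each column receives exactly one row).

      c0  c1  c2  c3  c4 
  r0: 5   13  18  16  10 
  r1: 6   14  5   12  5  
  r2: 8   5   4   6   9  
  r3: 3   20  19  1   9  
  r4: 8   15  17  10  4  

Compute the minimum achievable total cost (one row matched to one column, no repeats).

Minimum assignment cost: 20

optimal assignment: row0→col0 (cost 5), row1→col2 (cost 5), row2→col1 (cost 5), row3→col3 (cost 1), row4→col4 (cost 4)
total = 5 + 5 + 5 + 1 + 4 = 20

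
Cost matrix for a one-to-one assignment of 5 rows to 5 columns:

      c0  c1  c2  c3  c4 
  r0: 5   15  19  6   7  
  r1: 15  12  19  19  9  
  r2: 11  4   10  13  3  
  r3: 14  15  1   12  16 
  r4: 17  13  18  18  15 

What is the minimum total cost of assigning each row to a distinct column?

one of 2 optimal assignments: row0→col0 (cost 5), row1→col4 (cost 9), row2→col1 (cost 4), row3→col2 (cost 1), row4→col3 (cost 18)
total = 5 + 9 + 4 + 1 + 18 = 37

Minimum assignment cost: 37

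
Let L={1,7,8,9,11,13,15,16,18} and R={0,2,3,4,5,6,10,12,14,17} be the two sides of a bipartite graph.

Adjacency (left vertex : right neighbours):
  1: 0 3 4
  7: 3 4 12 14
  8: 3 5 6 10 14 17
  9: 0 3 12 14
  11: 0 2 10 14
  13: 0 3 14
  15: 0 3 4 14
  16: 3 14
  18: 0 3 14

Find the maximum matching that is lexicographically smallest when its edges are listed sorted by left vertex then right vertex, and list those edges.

Lex-smallest maximum matching: {(1,0), (7,3), (8,5), (9,12), (11,2), (13,14), (15,4)}

|M| = 7 (so the lex-smallest maximum matching has 7 edges)
process left vertices in ascending order; for each, take the smallest-labelled available neighbour that still permits 7 edges overall, or leave it unmatched if none does
lex-smallest matching: {1-0, 7-3, 8-5, 9-12, 11-2, 13-14, 15-4}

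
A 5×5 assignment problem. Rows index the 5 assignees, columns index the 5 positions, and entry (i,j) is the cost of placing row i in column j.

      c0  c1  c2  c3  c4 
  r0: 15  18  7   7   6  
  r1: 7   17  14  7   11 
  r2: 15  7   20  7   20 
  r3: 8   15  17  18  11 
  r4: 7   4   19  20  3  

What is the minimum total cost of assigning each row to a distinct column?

optimal assignment: row0→col2 (cost 7), row1→col3 (cost 7), row2→col1 (cost 7), row3→col0 (cost 8), row4→col4 (cost 3)
total = 7 + 7 + 7 + 8 + 3 = 32

Minimum assignment cost: 32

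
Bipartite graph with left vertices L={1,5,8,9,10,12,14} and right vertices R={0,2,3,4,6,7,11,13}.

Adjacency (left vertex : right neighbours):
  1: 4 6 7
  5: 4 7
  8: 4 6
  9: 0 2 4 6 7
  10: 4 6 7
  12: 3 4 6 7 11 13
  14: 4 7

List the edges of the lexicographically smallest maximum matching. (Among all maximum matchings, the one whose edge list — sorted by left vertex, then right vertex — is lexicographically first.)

|M| = 5 (so the lex-smallest maximum matching has 5 edges)
process left vertices in ascending order; for each, take the smallest-labelled available neighbour that still permits 5 edges overall, or leave it unmatched if none does
lex-smallest matching: {1-4, 5-7, 8-6, 9-0, 12-3}

Lex-smallest maximum matching: {(1,4), (5,7), (8,6), (9,0), (12,3)}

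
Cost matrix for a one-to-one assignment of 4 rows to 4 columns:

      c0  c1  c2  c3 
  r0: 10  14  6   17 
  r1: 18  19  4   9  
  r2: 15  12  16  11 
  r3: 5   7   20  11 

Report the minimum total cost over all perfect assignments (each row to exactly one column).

one of 2 optimal assignments: row0→col0 (cost 10), row1→col2 (cost 4), row2→col3 (cost 11), row3→col1 (cost 7)
total = 10 + 4 + 11 + 7 = 32

Minimum assignment cost: 32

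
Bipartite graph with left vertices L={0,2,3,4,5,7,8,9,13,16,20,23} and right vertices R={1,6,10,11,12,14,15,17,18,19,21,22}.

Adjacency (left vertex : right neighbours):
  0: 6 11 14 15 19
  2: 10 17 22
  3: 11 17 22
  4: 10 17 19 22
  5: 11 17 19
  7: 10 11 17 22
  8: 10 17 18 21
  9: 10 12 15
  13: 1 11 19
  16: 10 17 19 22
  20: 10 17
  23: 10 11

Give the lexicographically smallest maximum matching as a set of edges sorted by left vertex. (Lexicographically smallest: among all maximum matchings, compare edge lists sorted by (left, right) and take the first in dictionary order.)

Lex-smallest maximum matching: {(0,6), (2,10), (3,11), (4,17), (5,19), (7,22), (8,18), (9,12), (13,1)}

|M| = 9 (so the lex-smallest maximum matching has 9 edges)
process left vertices in ascending order; for each, take the smallest-labelled available neighbour that still permits 9 edges overall, or leave it unmatched if none does
lex-smallest matching: {0-6, 2-10, 3-11, 4-17, 5-19, 7-22, 8-18, 9-12, 13-1}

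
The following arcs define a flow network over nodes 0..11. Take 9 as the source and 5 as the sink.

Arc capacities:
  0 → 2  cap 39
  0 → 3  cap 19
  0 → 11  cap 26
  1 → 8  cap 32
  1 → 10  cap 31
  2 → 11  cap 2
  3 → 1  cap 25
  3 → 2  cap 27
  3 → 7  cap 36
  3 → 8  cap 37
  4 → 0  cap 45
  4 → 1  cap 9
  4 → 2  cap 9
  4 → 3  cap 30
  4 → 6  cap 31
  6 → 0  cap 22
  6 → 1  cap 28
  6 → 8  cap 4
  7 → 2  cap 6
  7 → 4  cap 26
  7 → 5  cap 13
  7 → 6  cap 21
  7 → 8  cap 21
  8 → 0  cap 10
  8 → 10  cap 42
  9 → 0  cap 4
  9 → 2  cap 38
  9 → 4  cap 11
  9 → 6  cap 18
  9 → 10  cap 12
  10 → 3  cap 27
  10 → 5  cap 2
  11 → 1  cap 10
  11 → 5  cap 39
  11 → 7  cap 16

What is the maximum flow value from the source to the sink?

Maximum flow value: 43

augment #1: 9→10→5 bottleneck 2, total now 2
augment #2: 9→0→11→5 bottleneck 4, total now 6
augment #3: 9→2→11→5 bottleneck 2, total now 8
augment #4: 9→4→0→11→5 bottleneck 11, total now 19
augment #5: 9→6→0→11→5 bottleneck 11, total now 30
augment #6: 9→10→3→7→5 bottleneck 10, total now 40
augment #7: 9→6→0→3→7→5 bottleneck 3, total now 43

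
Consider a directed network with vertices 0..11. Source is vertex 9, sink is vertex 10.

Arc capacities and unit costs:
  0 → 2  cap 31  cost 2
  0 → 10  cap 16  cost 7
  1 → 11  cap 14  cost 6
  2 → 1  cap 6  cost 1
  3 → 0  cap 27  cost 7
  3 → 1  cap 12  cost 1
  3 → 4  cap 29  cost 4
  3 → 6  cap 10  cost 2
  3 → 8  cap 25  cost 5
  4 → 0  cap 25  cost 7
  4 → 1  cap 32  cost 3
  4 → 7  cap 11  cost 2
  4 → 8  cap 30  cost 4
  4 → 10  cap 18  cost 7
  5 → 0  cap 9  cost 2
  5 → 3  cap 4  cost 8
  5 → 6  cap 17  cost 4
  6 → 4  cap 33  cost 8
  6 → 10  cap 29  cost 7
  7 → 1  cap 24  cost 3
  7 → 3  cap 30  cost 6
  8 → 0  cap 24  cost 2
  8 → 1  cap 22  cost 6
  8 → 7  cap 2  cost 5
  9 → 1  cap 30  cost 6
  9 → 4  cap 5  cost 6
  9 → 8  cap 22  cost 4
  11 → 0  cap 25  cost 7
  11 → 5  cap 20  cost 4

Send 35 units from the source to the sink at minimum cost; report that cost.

shortest-cost path #1: 9→4→10 push 5 @ unit cost 13 (adds 65)
shortest-cost path #2: 9→8→0→10 push 16 @ unit cost 13 (adds 208)
shortest-cost path #3: 9→8→7→3→6→10 push 2 @ unit cost 24 (adds 48)
shortest-cost path #4: 9→1→11→5→6→10 push 12 @ unit cost 27 (adds 324)
total cost = 645

Minimum cost for 35 units: 645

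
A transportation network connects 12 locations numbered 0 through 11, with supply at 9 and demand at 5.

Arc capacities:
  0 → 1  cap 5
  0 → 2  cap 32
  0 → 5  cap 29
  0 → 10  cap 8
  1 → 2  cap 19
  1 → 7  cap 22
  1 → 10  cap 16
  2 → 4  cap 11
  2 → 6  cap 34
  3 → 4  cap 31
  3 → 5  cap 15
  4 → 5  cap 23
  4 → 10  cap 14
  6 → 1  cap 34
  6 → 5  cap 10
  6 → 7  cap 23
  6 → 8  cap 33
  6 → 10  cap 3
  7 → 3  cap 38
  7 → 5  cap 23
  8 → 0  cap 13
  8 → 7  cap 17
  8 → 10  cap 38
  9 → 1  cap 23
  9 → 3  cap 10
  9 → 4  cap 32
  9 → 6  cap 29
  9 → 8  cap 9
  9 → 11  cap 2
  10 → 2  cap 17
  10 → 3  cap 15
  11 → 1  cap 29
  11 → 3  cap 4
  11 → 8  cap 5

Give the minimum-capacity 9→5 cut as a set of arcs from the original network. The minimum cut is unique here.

augment #1: 9→3→5 push 10
augment #2: 9→4→5 push 23
augment #3: 9→6→5 push 10
augment #4: 9→1→7→5 push 22
augment #5: 9→6→7→5 push 1
augment #6: 9→8→0→5 push 9
augment #7: 9→11→3→5 push 2
augment #8: 9→1→10→3→5 push 1
augment #9: 9→4→10→3→5 push 2
augment #10: 9→6→8→0→5 push 4
max flow = 84; residual-reachable set from 9 gives S-side
cut edges (S→T): {(3,5), (4,5), (6,5), (7,5), (8,0)} total cap 84

Min-cut arcs: {(3,5), (4,5), (6,5), (7,5), (8,0)} (total capacity 84)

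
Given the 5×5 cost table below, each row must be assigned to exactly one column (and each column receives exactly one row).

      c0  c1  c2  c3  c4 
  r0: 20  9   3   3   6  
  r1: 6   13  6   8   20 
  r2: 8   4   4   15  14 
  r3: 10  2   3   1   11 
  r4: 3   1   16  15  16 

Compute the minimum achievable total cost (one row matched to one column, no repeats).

Minimum assignment cost: 18

optimal assignment: row0→col4 (cost 6), row1→col0 (cost 6), row2→col2 (cost 4), row3→col3 (cost 1), row4→col1 (cost 1)
total = 6 + 6 + 4 + 1 + 1 = 18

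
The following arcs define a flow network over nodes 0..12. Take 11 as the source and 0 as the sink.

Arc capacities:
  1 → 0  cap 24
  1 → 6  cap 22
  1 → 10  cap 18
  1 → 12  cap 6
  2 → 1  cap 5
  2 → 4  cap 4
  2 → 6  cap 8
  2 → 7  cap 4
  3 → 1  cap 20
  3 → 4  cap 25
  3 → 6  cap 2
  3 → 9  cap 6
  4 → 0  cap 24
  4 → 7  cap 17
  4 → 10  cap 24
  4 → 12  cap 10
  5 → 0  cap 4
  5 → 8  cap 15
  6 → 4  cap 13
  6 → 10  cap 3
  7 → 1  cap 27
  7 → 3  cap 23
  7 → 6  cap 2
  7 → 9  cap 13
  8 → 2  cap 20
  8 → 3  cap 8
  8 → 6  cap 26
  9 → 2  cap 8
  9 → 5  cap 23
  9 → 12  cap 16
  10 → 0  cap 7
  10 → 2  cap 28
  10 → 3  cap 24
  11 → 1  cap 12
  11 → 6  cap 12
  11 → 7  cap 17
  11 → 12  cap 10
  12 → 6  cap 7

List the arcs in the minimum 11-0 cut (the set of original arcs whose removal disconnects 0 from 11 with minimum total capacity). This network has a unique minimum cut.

Min-cut arcs: {(6,4), (6,10), (11,1), (11,7)} (total capacity 45)

augment #1: 11→1→0 push 12
augment #2: 11→6→4→0 push 12
augment #3: 11→7→1→0 push 12
augment #4: 11→7→1→10→0 push 5
augment #5: 11→12→6→4→0 push 1
augment #6: 11→12→6→10→0 push 2
augment #7: 11→12→6→10→2→4→0 push 1
max flow = 45; residual-reachable set from 11 gives S-side
cut edges (S→T): {(6,4), (6,10), (11,1), (11,7)} total cap 45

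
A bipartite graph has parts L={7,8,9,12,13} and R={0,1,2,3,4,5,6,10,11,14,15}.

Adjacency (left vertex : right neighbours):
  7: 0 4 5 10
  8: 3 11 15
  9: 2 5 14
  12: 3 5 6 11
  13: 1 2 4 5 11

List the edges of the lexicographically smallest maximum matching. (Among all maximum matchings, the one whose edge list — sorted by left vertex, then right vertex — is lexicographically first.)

|M| = 5 (so the lex-smallest maximum matching has 5 edges)
process left vertices in ascending order; for each, take the smallest-labelled available neighbour that still permits 5 edges overall, or leave it unmatched if none does
lex-smallest matching: {7-0, 8-3, 9-2, 12-5, 13-1}

Lex-smallest maximum matching: {(7,0), (8,3), (9,2), (12,5), (13,1)}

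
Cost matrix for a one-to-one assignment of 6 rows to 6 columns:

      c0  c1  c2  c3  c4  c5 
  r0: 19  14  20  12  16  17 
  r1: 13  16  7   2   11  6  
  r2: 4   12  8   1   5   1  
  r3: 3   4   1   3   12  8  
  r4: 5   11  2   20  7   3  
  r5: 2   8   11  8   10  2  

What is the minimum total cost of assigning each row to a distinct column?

Minimum assignment cost: 27

one of 3 optimal assignments: row0→col1 (cost 14), row1→col3 (cost 2), row2→col4 (cost 5), row3→col2 (cost 1), row4→col5 (cost 3), row5→col0 (cost 2)
total = 14 + 2 + 5 + 1 + 3 + 2 = 27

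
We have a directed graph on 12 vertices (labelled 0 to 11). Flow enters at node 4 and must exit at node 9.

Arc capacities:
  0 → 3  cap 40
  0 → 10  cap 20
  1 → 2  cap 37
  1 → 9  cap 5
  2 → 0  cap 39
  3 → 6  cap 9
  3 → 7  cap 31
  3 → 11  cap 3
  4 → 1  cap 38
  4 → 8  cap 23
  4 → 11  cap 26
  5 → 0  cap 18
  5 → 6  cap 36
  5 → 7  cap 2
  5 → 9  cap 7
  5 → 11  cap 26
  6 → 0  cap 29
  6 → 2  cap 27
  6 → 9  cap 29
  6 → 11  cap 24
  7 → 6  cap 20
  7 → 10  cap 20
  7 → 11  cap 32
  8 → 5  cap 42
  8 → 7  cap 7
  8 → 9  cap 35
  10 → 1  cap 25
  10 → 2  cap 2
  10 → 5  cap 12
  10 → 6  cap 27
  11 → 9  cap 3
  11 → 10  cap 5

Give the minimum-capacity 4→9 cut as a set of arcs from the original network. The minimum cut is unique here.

Min-cut arcs: {(1,9), (4,8), (5,9), (6,9), (11,9)} (total capacity 67)

augment #1: 4→1→9 push 5
augment #2: 4→8→9 push 23
augment #3: 4→11→9 push 3
augment #4: 4→11→10→5→9 push 5
augment #5: 4→1→2→0→3→6→9 push 9
augment #6: 4→1→2→0→10→5→9 push 2
augment #7: 4→1→2→0→10→6→9 push 18
augment #8: 4→1→2→0→3→7→6→9 push 2
max flow = 67; residual-reachable set from 4 gives S-side
cut edges (S→T): {(1,9), (4,8), (5,9), (6,9), (11,9)} total cap 67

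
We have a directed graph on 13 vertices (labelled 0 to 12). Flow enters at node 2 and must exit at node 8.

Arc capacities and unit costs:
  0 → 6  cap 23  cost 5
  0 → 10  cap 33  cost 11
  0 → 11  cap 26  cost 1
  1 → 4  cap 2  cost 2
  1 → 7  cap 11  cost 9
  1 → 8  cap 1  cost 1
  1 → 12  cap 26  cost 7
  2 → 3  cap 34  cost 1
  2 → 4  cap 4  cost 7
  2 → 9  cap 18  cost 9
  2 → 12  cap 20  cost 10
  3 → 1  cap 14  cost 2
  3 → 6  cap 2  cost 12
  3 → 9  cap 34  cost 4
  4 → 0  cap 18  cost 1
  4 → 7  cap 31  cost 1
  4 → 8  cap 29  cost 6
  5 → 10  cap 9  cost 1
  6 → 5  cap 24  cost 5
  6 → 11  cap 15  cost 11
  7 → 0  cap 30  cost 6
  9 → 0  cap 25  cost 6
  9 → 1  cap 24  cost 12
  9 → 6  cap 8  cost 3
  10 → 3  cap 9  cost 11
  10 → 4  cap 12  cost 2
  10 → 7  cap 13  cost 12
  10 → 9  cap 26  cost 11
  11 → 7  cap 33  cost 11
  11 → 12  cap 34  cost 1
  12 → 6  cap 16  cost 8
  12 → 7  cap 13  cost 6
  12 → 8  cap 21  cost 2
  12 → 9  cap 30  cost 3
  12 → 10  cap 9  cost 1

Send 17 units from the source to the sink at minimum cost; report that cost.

shortest-cost path #1: 2→3→1→8 push 1 @ unit cost 4 (adds 4)
shortest-cost path #2: 2→3→1→4→0→11→12→8 push 2 @ unit cost 10 (adds 20)
shortest-cost path #3: 2→12→8 push 14 @ unit cost 12 (adds 168)
total cost = 192

Minimum cost for 17 units: 192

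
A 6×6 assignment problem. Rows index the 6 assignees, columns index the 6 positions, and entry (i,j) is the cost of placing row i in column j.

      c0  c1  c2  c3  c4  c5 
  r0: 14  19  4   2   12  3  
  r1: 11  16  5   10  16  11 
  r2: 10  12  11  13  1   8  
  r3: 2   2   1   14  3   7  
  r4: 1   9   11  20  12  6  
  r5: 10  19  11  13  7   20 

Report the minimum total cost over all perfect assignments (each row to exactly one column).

Minimum assignment cost: 25

one of 2 optimal assignments: row0→col3 (cost 2), row1→col2 (cost 5), row2→col5 (cost 8), row3→col1 (cost 2), row4→col0 (cost 1), row5→col4 (cost 7)
total = 2 + 5 + 8 + 2 + 1 + 7 = 25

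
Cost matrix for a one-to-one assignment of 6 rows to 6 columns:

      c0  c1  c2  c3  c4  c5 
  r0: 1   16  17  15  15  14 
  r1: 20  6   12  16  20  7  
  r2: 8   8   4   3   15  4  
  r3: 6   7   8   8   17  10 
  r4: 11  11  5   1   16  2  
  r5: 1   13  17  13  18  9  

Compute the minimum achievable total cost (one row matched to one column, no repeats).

one of 3 optimal assignments: row0→col4 (cost 15), row1→col1 (cost 6), row2→col3 (cost 3), row3→col2 (cost 8), row4→col5 (cost 2), row5→col0 (cost 1)
total = 15 + 6 + 3 + 8 + 2 + 1 = 35

Minimum assignment cost: 35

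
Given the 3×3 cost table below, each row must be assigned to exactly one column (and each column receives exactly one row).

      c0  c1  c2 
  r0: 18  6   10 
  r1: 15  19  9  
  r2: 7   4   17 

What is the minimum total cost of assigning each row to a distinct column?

Minimum assignment cost: 22

optimal assignment: row0→col1 (cost 6), row1→col2 (cost 9), row2→col0 (cost 7)
total = 6 + 9 + 7 = 22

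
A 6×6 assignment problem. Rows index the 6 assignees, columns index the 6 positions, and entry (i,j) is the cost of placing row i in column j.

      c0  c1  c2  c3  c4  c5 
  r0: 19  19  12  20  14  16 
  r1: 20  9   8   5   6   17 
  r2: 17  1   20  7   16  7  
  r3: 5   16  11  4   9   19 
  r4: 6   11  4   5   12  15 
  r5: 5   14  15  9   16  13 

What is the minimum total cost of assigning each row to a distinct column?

optimal assignment: row0→col5 (cost 16), row1→col4 (cost 6), row2→col1 (cost 1), row3→col3 (cost 4), row4→col2 (cost 4), row5→col0 (cost 5)
total = 16 + 6 + 1 + 4 + 4 + 5 = 36

Minimum assignment cost: 36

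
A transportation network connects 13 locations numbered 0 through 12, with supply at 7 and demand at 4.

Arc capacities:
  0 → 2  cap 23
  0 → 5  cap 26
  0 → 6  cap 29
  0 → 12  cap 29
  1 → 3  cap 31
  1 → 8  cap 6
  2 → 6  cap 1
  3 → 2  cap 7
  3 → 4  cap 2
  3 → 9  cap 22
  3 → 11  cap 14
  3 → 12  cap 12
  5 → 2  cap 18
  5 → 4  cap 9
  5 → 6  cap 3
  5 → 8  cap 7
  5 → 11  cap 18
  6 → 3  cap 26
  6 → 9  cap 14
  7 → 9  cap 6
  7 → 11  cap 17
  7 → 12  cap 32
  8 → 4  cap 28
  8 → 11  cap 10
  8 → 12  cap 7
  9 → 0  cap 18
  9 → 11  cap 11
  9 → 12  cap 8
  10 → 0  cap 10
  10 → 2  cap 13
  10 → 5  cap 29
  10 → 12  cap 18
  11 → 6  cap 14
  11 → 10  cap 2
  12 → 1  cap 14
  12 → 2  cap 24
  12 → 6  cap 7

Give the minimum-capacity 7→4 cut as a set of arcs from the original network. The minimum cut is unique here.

augment #1: 7→9→0→5→4 push 6
augment #2: 7→11→6→3→4 push 2
augment #3: 7→11→10→5→4 push 2
augment #4: 7→12→1→8→4 push 6
augment #5: 7→11→6→9→0→5→4 push 1
augment #6: 7→11→6→9→0→5→8→4 push 7
max flow = 24; residual-reachable set from 7 gives S-side
cut edges (S→T): {(1,8), (3,4), (5,4), (5,8)} total cap 24

Min-cut arcs: {(1,8), (3,4), (5,4), (5,8)} (total capacity 24)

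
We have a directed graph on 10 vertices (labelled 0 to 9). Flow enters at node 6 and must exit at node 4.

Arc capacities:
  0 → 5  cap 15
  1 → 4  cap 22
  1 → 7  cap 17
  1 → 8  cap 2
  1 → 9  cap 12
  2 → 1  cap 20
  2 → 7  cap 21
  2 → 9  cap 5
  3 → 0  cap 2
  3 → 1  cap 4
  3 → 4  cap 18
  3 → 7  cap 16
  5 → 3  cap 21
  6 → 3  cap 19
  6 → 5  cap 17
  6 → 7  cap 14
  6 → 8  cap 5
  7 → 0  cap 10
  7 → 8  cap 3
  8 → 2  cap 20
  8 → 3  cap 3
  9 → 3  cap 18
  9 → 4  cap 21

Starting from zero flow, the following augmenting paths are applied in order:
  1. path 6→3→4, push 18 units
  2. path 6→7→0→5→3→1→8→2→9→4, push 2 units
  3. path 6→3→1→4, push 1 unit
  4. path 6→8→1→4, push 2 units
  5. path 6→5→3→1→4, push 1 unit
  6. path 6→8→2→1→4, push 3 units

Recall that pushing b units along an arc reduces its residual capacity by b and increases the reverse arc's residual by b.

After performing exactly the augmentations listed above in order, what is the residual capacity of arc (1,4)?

after path 1 (6→3→4, push 18): res(1,4)=22
after path 2 (6→7→0→5→3→1→8→2→9→4, push 2): res(1,4)=22
after path 3 (6→3→1→4, push 1): res(1,4)=21
after path 4 (6→8→1→4, push 2): res(1,4)=19
after path 5 (6→5→3→1→4, push 1): res(1,4)=18
after path 6 (6→8→2→1→4, push 3): res(1,4)=15

Residual capacity of (1,4): 15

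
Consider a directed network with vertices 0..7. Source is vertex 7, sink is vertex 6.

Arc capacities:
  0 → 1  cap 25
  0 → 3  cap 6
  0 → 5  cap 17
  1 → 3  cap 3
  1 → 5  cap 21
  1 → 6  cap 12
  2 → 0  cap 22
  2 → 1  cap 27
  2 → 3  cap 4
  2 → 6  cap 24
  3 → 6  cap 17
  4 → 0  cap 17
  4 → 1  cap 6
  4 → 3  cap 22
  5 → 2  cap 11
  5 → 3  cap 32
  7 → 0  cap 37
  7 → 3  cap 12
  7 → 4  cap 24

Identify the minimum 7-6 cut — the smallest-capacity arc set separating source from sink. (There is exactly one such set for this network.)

augment #1: 7→3→6 push 12
augment #2: 7→0→1→6 push 12
augment #3: 7→0→3→6 push 5
augment #4: 7→0→5→2→6 push 11
max flow = 40; residual-reachable set from 7 gives S-side
cut edges (S→T): {(1,6), (3,6), (5,2)} total cap 40

Min-cut arcs: {(1,6), (3,6), (5,2)} (total capacity 40)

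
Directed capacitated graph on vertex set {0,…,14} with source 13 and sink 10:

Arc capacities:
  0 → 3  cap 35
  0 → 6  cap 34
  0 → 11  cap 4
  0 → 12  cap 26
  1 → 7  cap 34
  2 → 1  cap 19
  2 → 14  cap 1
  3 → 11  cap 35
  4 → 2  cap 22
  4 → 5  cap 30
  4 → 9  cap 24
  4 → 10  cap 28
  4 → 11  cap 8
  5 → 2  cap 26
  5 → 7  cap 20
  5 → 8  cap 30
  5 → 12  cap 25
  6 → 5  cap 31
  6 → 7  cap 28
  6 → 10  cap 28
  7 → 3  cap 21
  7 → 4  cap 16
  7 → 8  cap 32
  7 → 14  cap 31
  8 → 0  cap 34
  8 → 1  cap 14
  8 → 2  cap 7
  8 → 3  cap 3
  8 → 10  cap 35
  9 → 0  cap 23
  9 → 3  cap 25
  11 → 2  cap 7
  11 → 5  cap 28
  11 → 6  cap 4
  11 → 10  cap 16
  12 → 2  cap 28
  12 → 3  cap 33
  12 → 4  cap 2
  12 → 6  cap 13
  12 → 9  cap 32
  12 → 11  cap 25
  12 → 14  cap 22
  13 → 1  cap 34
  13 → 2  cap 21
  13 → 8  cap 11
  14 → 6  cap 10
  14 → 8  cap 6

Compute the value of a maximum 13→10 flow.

augment #1: 13→8→10 bottleneck 11, total now 11
augment #2: 13→1→7→4→10 bottleneck 16, total now 27
augment #3: 13→1→7→8→10 bottleneck 18, total now 45
augment #4: 13→2→14→6→10 bottleneck 1, total now 46

Maximum flow value: 46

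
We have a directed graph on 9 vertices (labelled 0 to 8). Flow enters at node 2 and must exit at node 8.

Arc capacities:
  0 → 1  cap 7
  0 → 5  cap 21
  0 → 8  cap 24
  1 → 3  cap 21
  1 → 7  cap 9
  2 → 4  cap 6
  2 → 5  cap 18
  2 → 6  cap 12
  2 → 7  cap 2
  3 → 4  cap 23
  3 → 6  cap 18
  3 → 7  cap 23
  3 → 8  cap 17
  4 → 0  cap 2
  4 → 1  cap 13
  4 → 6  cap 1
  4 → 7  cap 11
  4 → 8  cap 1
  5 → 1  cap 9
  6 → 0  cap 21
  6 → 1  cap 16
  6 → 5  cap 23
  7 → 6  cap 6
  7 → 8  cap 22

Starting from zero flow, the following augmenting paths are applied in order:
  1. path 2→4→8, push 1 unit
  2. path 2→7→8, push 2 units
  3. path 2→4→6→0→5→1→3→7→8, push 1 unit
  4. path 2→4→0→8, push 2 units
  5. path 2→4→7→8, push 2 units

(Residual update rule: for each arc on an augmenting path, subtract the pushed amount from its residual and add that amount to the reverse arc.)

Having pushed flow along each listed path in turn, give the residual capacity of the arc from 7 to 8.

Residual capacity of (7,8): 17

after path 1 (2→4→8, push 1): res(7,8)=22
after path 2 (2→7→8, push 2): res(7,8)=20
after path 3 (2→4→6→0→5→1→3→7→8, push 1): res(7,8)=19
after path 4 (2→4→0→8, push 2): res(7,8)=19
after path 5 (2→4→7→8, push 2): res(7,8)=17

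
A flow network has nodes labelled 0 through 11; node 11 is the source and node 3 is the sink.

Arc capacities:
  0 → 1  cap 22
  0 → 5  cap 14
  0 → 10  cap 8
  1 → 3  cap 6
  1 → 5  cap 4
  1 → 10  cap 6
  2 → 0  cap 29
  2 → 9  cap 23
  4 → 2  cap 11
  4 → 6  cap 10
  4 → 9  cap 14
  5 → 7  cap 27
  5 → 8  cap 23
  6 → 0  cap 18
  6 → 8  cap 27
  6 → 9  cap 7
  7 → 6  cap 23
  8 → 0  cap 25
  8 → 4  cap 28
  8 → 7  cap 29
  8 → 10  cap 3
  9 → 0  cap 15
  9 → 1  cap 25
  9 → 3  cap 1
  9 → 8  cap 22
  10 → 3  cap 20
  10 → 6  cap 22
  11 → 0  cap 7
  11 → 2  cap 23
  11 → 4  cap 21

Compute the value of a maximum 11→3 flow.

augment #1: 11→0→1→3 bottleneck 6, total now 6
augment #2: 11→0→10→3 bottleneck 1, total now 7
augment #3: 11→2→9→3 bottleneck 1, total now 8
augment #4: 11→2→0→10→3 bottleneck 7, total now 15
augment #5: 11→2→0→1→10→3 bottleneck 6, total now 21
augment #6: 11→2→9→8→10→3 bottleneck 3, total now 24

Maximum flow value: 24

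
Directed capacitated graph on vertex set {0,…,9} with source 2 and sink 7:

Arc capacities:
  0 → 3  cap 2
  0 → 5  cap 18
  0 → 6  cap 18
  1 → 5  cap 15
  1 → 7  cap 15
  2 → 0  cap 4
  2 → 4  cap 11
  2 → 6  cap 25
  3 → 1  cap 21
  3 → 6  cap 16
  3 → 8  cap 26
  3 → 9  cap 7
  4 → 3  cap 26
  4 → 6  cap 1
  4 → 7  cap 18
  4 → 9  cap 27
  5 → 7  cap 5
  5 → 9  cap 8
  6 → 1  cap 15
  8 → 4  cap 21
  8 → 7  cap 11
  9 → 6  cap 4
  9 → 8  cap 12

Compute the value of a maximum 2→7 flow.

augment #1: 2→4→7 bottleneck 11, total now 11
augment #2: 2→0→5→7 bottleneck 4, total now 15
augment #3: 2→6→1→7 bottleneck 15, total now 30

Maximum flow value: 30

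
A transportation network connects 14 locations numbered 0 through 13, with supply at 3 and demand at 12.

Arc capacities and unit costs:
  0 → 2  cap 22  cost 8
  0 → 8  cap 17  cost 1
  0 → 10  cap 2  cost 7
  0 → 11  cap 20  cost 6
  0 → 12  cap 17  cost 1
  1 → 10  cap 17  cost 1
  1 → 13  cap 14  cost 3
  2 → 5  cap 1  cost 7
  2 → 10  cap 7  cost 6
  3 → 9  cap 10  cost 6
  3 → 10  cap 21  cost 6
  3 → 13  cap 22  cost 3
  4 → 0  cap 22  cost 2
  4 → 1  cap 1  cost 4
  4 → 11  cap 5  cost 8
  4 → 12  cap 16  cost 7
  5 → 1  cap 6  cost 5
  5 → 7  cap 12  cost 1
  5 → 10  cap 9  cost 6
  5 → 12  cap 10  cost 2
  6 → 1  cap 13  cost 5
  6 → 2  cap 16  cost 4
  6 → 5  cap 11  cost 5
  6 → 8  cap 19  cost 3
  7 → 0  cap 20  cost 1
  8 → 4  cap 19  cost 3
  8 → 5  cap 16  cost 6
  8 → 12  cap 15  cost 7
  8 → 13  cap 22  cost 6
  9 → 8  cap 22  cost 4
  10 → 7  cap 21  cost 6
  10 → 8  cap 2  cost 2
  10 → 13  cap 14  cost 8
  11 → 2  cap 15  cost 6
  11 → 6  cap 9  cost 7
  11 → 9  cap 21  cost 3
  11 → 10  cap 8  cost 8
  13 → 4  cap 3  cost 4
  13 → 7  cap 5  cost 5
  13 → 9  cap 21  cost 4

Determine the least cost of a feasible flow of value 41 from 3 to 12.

shortest-cost path #1: 3→13→4→0→12 push 3 @ unit cost 10 (adds 30)
shortest-cost path #2: 3→13→7→0→12 push 5 @ unit cost 10 (adds 50)
shortest-cost path #3: 3→10→7→0→12 push 9 @ unit cost 14 (adds 126)
shortest-cost path #4: 3→10→8→12 push 2 @ unit cost 15 (adds 30)
shortest-cost path #5: 3→9→8→12 push 10 @ unit cost 17 (adds 170)
shortest-cost path #6: 3→10→7→0→4→12 push 3 @ unit cost 18 (adds 54)
shortest-cost path #7: 3→13→9→8→12 push 3 @ unit cost 18 (adds 54)
shortest-cost path #8: 3→13→9→8→5→12 push 6 @ unit cost 19 (adds 114)
total cost = 628

Minimum cost for 41 units: 628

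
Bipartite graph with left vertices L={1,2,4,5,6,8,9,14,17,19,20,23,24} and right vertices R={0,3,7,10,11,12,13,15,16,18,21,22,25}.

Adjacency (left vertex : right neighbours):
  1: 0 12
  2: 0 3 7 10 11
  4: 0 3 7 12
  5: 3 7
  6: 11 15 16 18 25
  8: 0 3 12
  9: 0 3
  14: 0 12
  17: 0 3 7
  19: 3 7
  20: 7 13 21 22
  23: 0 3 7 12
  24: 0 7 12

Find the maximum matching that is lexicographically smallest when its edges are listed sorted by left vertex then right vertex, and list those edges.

|M| = 7 (so the lex-smallest maximum matching has 7 edges)
process left vertices in ascending order; for each, take the smallest-labelled available neighbour that still permits 7 edges overall, or leave it unmatched if none does
lex-smallest matching: {1-0, 2-10, 4-3, 5-7, 6-11, 8-12, 20-13}

Lex-smallest maximum matching: {(1,0), (2,10), (4,3), (5,7), (6,11), (8,12), (20,13)}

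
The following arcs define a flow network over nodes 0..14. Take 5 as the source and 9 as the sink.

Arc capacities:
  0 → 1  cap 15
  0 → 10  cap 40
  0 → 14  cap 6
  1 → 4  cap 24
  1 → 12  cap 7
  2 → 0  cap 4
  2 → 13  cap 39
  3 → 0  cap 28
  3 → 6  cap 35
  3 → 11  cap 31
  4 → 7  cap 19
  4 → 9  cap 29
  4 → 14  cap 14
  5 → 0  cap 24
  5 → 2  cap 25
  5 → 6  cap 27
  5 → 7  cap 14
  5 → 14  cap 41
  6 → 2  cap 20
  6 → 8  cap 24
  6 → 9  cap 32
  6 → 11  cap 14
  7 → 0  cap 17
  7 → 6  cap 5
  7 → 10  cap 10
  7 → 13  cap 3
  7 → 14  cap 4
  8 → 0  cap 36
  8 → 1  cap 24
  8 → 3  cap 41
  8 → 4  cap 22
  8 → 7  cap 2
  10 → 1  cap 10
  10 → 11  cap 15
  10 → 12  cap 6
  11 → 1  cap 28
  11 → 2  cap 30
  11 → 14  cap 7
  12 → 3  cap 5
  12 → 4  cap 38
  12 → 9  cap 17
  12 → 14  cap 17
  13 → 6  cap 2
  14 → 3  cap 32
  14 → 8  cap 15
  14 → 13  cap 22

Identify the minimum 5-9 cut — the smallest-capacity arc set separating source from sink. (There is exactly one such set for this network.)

Min-cut arcs: {(1,12), (4,9), (6,9), (10,12)} (total capacity 74)

augment #1: 5→6→9 push 27
augment #2: 5→7→6→9 push 5
augment #3: 5→0→1→4→9 push 15
augment #4: 5→0→10→12→9 push 6
augment #5: 5→14→8→4→9 push 14
augment #6: 5→0→10→1→12→9 push 3
augment #7: 5→7→10→1→12→9 push 4
max flow = 74; residual-reachable set from 5 gives S-side
cut edges (S→T): {(1,12), (4,9), (6,9), (10,12)} total cap 74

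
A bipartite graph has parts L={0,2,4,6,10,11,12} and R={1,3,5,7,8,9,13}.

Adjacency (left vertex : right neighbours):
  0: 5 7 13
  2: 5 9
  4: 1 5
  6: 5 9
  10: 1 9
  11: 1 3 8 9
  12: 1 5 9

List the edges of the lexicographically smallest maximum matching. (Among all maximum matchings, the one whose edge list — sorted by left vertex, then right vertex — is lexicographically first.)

Lex-smallest maximum matching: {(0,7), (2,5), (4,1), (6,9), (11,3)}

|M| = 5 (so the lex-smallest maximum matching has 5 edges)
process left vertices in ascending order; for each, take the smallest-labelled available neighbour that still permits 5 edges overall, or leave it unmatched if none does
lex-smallest matching: {0-7, 2-5, 4-1, 6-9, 11-3}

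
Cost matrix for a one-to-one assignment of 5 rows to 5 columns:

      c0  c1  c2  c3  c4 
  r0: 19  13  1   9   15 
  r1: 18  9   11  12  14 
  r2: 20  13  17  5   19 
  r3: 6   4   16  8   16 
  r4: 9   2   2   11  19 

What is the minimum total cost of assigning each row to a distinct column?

optimal assignment: row0→col2 (cost 1), row1→col4 (cost 14), row2→col3 (cost 5), row3→col0 (cost 6), row4→col1 (cost 2)
total = 1 + 14 + 5 + 6 + 2 = 28

Minimum assignment cost: 28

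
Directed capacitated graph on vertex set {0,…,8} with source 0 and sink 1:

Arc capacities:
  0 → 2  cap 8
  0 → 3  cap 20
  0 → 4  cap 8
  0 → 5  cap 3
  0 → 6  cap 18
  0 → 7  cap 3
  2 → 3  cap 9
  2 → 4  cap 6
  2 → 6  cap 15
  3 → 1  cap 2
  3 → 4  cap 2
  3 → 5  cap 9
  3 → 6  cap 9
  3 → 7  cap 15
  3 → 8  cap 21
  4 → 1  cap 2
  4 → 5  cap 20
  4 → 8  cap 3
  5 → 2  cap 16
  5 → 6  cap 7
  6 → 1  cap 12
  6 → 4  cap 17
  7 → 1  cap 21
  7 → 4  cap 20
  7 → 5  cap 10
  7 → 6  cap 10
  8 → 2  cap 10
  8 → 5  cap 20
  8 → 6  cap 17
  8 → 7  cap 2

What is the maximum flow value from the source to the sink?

augment #1: 0→3→1 bottleneck 2, total now 2
augment #2: 0→4→1 bottleneck 2, total now 4
augment #3: 0→6→1 bottleneck 12, total now 16
augment #4: 0→7→1 bottleneck 3, total now 19
augment #5: 0→3→7→1 bottleneck 15, total now 34
augment #6: 0→3→8→7→1 bottleneck 2, total now 36

Maximum flow value: 36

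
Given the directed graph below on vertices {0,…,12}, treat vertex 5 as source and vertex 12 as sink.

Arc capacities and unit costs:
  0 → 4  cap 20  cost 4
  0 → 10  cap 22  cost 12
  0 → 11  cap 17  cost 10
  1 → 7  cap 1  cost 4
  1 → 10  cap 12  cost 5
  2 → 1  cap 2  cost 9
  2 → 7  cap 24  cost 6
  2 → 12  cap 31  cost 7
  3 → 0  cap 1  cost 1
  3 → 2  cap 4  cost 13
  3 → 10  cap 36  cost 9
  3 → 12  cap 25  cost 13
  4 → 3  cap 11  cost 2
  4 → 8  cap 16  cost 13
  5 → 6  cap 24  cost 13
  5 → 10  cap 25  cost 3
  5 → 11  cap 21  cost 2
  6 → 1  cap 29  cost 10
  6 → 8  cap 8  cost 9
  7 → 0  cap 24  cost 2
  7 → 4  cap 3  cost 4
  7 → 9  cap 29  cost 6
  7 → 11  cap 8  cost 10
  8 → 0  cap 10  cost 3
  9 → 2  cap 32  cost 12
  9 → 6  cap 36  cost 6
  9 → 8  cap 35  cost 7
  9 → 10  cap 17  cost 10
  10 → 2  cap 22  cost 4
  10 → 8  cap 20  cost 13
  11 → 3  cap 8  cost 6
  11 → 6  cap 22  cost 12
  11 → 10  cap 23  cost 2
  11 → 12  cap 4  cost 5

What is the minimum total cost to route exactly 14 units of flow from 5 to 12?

Minimum cost for 14 units: 168

shortest-cost path #1: 5→11→12 push 4 @ unit cost 7 (adds 28)
shortest-cost path #2: 5→10→2→12 push 10 @ unit cost 14 (adds 140)
total cost = 168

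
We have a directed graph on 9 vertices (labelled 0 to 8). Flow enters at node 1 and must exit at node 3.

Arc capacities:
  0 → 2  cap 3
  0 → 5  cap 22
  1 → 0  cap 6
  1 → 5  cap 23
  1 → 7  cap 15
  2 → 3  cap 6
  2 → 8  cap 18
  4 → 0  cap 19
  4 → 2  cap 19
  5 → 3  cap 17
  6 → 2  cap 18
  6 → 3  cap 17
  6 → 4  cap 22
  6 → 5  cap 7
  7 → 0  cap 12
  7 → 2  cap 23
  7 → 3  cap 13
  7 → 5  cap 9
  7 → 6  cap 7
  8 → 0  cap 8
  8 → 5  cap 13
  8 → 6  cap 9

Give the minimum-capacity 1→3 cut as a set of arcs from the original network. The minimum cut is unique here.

Min-cut arcs: {(0,2), (1,7), (5,3)} (total capacity 35)

augment #1: 1→5→3 push 17
augment #2: 1→7→3 push 13
augment #3: 1→0→2→3 push 3
augment #4: 1→7→2→3 push 2
max flow = 35; residual-reachable set from 1 gives S-side
cut edges (S→T): {(0,2), (1,7), (5,3)} total cap 35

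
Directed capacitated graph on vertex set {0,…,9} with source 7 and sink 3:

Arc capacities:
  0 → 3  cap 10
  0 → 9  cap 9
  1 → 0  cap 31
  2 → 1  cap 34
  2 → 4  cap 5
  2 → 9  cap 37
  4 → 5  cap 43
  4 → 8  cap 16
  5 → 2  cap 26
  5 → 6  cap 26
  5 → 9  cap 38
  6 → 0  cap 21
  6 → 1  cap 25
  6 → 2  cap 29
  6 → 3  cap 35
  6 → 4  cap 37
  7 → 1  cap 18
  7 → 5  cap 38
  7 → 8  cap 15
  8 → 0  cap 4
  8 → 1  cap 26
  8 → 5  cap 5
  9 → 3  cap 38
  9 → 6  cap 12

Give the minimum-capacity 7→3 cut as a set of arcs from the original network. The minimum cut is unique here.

augment #1: 7→1→0→3 push 10
augment #2: 7→5→6→3 push 26
augment #3: 7→5→9→3 push 12
augment #4: 7→1→0→9→3 push 8
augment #5: 7→8→0→9→3 push 1
augment #6: 7→8→5→9→3 push 5
max flow = 62; residual-reachable set from 7 gives S-side
cut edges (S→T): {(0,3), (0,9), (7,5), (8,5)} total cap 62

Min-cut arcs: {(0,3), (0,9), (7,5), (8,5)} (total capacity 62)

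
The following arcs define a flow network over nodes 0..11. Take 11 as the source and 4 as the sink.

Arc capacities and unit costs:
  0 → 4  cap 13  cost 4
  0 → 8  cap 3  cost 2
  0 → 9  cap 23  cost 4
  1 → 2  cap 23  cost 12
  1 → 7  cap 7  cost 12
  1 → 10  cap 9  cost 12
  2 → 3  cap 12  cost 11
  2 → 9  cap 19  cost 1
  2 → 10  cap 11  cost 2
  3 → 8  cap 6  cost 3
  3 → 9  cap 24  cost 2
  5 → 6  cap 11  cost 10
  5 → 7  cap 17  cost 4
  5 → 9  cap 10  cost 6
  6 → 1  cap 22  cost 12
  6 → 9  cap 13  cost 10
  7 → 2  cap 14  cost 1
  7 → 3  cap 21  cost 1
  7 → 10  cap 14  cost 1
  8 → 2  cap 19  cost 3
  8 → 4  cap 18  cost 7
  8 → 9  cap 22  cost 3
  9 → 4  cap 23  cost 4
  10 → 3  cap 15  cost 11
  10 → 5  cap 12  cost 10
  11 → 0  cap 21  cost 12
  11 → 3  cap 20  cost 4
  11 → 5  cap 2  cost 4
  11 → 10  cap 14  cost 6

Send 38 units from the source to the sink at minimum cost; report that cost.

Minimum cost for 38 units: 498

shortest-cost path #1: 11→3→9→4 push 20 @ unit cost 10 (adds 200)
shortest-cost path #2: 11→5→9→4 push 2 @ unit cost 14 (adds 28)
shortest-cost path #3: 11→0→4 push 13 @ unit cost 16 (adds 208)
shortest-cost path #4: 11→0→9→4 push 1 @ unit cost 20 (adds 20)
shortest-cost path #5: 11→0→8→4 push 2 @ unit cost 21 (adds 42)
total cost = 498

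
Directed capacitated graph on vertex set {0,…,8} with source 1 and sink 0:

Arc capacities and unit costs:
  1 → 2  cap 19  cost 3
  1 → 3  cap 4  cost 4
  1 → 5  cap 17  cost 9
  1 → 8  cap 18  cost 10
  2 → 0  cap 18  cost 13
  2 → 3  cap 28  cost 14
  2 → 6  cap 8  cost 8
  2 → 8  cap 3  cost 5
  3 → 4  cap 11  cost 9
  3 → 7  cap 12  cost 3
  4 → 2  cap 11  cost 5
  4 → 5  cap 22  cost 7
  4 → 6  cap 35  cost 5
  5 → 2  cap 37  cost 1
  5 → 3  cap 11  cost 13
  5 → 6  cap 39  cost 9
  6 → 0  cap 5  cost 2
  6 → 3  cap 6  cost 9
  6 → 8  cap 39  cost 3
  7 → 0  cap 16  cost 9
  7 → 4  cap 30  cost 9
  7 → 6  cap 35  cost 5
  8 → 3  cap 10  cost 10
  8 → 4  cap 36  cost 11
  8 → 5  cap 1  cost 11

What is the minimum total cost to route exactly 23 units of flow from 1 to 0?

Minimum cost for 23 units: 353

shortest-cost path #1: 1→2→6→0 push 5 @ unit cost 13 (adds 65)
shortest-cost path #2: 1→2→0 push 14 @ unit cost 16 (adds 224)
shortest-cost path #3: 1→3→7→0 push 4 @ unit cost 16 (adds 64)
total cost = 353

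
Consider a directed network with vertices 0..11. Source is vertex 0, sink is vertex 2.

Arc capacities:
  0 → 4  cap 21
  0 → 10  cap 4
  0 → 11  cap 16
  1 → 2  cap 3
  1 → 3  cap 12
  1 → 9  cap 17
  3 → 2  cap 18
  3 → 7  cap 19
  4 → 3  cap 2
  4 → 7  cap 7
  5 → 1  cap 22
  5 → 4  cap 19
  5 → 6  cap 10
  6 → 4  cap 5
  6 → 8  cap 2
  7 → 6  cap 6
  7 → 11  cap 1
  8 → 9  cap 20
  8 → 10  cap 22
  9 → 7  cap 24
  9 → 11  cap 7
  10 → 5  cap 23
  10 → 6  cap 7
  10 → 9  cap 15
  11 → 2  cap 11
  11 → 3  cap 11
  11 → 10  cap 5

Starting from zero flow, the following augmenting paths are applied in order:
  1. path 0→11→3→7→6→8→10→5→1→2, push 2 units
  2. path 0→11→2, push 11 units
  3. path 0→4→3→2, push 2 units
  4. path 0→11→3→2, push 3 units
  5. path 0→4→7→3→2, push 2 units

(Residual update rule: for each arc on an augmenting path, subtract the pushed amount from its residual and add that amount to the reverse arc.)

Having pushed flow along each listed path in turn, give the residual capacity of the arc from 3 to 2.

Residual capacity of (3,2): 11

after path 1 (0→11→3→7→6→8→10→5→1→2, push 2): res(3,2)=18
after path 2 (0→11→2, push 11): res(3,2)=18
after path 3 (0→4→3→2, push 2): res(3,2)=16
after path 4 (0→11→3→2, push 3): res(3,2)=13
after path 5 (0→4→7→3→2, push 2): res(3,2)=11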